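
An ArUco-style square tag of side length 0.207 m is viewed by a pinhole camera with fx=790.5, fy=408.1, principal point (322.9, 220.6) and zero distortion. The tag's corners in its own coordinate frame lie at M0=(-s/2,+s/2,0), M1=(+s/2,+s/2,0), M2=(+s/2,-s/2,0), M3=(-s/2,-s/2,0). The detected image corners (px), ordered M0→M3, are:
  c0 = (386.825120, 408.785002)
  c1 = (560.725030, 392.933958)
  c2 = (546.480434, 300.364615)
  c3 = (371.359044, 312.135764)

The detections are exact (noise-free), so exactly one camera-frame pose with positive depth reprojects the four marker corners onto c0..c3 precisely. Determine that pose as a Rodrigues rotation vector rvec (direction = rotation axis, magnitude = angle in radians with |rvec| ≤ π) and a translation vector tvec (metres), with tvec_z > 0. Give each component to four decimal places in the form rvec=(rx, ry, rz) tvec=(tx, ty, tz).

rvec=(0.0062, -0.1882, -0.0841) tvec=(0.1629, 0.2885, 0.8861)

Intrinsics K: fx=790.5, fy=408.1, cx=322.9, cy=220.6
Marker side s = 0.207 m; corners in marker frame (Z=0):
  M0 = (-0.1035, +0.1035, 0)
  M1 = (+0.1035, +0.1035, 0)
  M2 = (+0.1035, -0.1035, 0)
  M3 = (-0.1035, -0.1035, 0)
Detected image corners:
  c0 = (386.825120, 408.785002) px
  c1 = (560.725030, 392.933958) px
  c2 = (546.480434, 300.364615) px
  c3 = (371.359044, 312.135764) px
Planar DLT: solve 8×8 A·h = b for H (H[2,2]=1):
  H  [+941.27561 +79.10734 +468.26194]
  H  [+7.73815 +462.45019 +353.48204]
  H  [+0.21065 +0.01588 +1.00000]
B = K⁻¹H; ‖b₁‖=1.128592, ‖b₂‖=1.128592; λ = 2/(‖b₁‖+‖b₂‖) = 0.886060, sign → tz>0 ⇒ λ=+0.886060
r₁ = λ·B[:,0] = (+0.97882,-0.08409,+0.18664); r₂ = λ·B[:,1] = (+0.08292,+0.99646,+0.01407)
r₃ = r₁×r₂ = (-0.18717,+0.00170,+0.98233); SVD([r₁ r₂ r₃]) → R = UVᵀ:
  R  [+0.97882 +0.08292 -0.18717]
  R  [-0.08409 +0.99646 +0.00170]
  R  [+0.18664 +0.01407 +0.98233]
t = (+0.16293, +0.28851, +0.88606) m
tr R = 2.957606; θ = arccos((tr R − 1)/2) = 0.206264 rad = 11.818°
axis k = ((R−Rᵀ)₃₂, (R−Rᵀ)₁₃, (R−Rᵀ)₂₁) / (2 sinθ) = (+0.030201, -0.912601, -0.407734)
rvec = θ·k = (+0.006229, -0.188237, -0.084101)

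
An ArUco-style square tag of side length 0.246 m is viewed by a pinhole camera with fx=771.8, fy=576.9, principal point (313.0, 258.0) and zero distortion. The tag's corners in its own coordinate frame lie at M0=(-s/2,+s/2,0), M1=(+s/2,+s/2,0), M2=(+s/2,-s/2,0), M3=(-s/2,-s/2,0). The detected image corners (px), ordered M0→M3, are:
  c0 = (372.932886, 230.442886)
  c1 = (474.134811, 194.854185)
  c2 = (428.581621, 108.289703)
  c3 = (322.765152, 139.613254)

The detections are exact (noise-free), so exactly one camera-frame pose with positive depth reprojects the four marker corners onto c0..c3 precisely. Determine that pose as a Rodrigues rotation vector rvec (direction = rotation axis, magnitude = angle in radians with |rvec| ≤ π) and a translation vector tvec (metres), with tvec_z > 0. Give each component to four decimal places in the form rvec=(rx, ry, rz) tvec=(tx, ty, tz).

rvec=(0.0439, -0.3625, -0.4175) tvec=(0.1707, -0.2321, 1.4923)

Intrinsics K: fx=771.8, fy=576.9, cx=313.0, cy=258.0
Marker side s = 0.246 m; corners in marker frame (Z=0):
  M0 = (-0.1230, +0.1230, 0)
  M1 = (+0.1230, +0.1230, 0)
  M2 = (+0.1230, -0.1230, 0)
  M3 = (-0.1230, -0.1230, 0)
Detected image corners:
  c0 = (372.932886, 230.442886) px
  c1 = (474.134811, 194.854185) px
  c2 = (428.581621, 108.289703) px
  c3 = (322.765152, 139.613254) px
Planar DLT: solve 8×8 A·h = b for H (H[2,2]=1):
  H  [+510.45101 +225.20488 +401.26137]
  H  [-98.27431 +373.33560 +168.25971]
  H  [+0.22465 +0.07735 +1.00000]
B = K⁻¹H; ‖b₁‖=0.670089, ‖b₂‖=0.670089; λ = 2/(‖b₁‖+‖b₂‖) = 1.492340, sign → tz>0 ⇒ λ=+1.492340
r₁ = λ·B[:,0] = (+0.85104,-0.40415,+0.33525); r₂ = λ·B[:,1] = (+0.38864,+0.91413,+0.11543)
r₃ = r₁×r₂ = (-0.35312,+0.03206,+0.93503); SVD([r₁ r₂ r₃]) → R = UVᵀ:
  R  [+0.85104 +0.38864 -0.35312]
  R  [-0.40415 +0.91413 +0.03206]
  R  [+0.33525 +0.11543 +0.93503]
t = (+0.17066, -0.23214, +1.49234) m
tr R = 2.700198; θ = arccos((tr R − 1)/2) = 0.554623 rad = 31.778°
axis k = ((R−Rᵀ)₃₂, (R−Rᵀ)₁₃, (R−Rᵀ)₂₁) / (2 sinθ) = (+0.079162, -0.653574, -0.752711)
rvec = θ·k = (+0.043905, -0.362487, -0.417471)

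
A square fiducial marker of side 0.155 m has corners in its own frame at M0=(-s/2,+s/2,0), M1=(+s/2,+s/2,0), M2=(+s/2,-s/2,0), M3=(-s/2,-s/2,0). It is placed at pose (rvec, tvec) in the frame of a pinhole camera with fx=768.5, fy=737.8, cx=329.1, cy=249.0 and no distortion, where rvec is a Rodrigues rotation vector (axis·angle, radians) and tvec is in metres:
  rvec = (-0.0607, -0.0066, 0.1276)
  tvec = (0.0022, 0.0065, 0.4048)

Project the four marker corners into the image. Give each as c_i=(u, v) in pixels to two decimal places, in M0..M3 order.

c0=(166.68, 384.35) c1=(462.01, 420.60) c2=(495.86, 140.32) c3=(207.38, 104.62)

Intrinsics K: fx=768.5, fy=737.8, cx=329.1, cy=249.0
Marker side s = 0.155 m; corners in marker frame (Z=0):
  M0 = (-0.0775, +0.0775, 0)
  M1 = (+0.0775, +0.0775, 0)
  M2 = (+0.0775, -0.0775, 0)
  M3 = (-0.0775, -0.0775, 0)
rvec = (-0.0607, -0.0066, 0.1276), |rvec| = θ = 0.14146 rad = 8.105°
Rodrigues: sinθ=0.14098, 1−cosθ=0.00999; R = I + sinθ·[k]× + (1−cosθ)·[k]×²:
    [+0.99185 -0.12697 -0.01044]
    [+0.12737 +0.99003 +0.06008]
    [+0.00271 -0.06092 +0.99814]
t = (0.0022, 0.0065, 0.4048) m
M0: Pc = R·M0+t = (-0.08451, +0.07336, +0.39987); u = 768.5·(-0.08451)/0.39987 + 329.1 = 166.6838, v = 737.8·(+0.07336)/0.39987 + 249.0 = 384.3497
M1: Pc = R·M1+t = (+0.06923, +0.09310, +0.40029); u = 768.5·(+0.06923)/0.40029 + 329.1 = 462.0081, v = 737.8·(+0.09310)/0.40029 + 249.0 = 420.5974
M2: Pc = R·M2+t = (+0.08891, -0.06036, +0.40973); u = 768.5·(+0.08891)/0.40973 + 329.1 = 495.8594, v = 737.8·(-0.06036)/0.40973 + 249.0 = 140.3173
M3: Pc = R·M3+t = (-0.06483, -0.08010, +0.40931); u = 768.5·(-0.06483)/0.40931 + 329.1 = 207.3827, v = 737.8·(-0.08010)/0.40931 + 249.0 = 104.6180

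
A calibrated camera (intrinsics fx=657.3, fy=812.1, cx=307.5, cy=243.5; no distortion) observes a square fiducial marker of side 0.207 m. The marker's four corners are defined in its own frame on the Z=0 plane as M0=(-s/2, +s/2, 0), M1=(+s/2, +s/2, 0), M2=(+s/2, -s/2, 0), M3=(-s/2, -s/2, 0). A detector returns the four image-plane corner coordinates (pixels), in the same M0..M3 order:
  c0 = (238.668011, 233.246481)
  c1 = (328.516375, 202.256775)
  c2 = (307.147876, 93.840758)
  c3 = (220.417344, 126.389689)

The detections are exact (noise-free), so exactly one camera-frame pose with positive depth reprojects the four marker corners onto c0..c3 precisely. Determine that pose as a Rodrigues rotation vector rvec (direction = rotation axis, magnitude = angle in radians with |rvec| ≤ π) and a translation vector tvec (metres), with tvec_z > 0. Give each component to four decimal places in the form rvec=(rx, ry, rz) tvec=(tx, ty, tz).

Intrinsics K: fx=657.3, fy=812.1, cx=307.5, cy=243.5
Marker side s = 0.207 m; corners in marker frame (Z=0):
  M0 = (-0.1035, +0.1035, 0)
  M1 = (+0.1035, +0.1035, 0)
  M2 = (+0.1035, -0.1035, 0)
  M3 = (-0.1035, -0.1035, 0)
Detected image corners:
  c0 = (238.668011, 233.246481) px
  c1 = (328.516375, 202.256775) px
  c2 = (307.147876, 93.840758) px
  c3 = (220.417344, 126.389689) px
Planar DLT: solve 8×8 A·h = b for H (H[2,2]=1):
  H  [+395.51761 +55.85043 +273.02282]
  H  [-172.03304 +496.12313 +163.30976]
  H  [-0.11286 -0.14528 +1.00000]
B = K⁻¹H; ‖b₁‖=0.687625, ‖b₂‖=0.687625; λ = 2/(‖b₁‖+‖b₂‖) = 1.454280, sign → tz>0 ⇒ λ=+1.454280
r₁ = λ·B[:,0] = (+0.95187,-0.25886,-0.16413); r₂ = λ·B[:,1] = (+0.22241,+0.95179,-0.21127)
r₃ = r₁×r₂ = (+0.21091,+0.16460,+0.96355); SVD([r₁ r₂ r₃]) → R = UVᵀ:
  R  [+0.95187 +0.22241 +0.21091]
  R  [-0.25886 +0.95179 +0.16460]
  R  [-0.16413 -0.21127 +0.96355]
t = (-0.07628, -0.14360, +1.45428) m
tr R = 2.867205; θ = arccos((tr R − 1)/2) = 0.366458 rad = 20.996°
axis k = ((R−Rᵀ)₃₂, (R−Rᵀ)₁₃, (R−Rᵀ)₂₁) / (2 sinθ) = (-0.524503, +0.523338, -0.671576)
rvec = θ·k = (-0.192208, +0.191781, -0.246104)

rvec=(-0.1922, 0.1918, -0.2461) tvec=(-0.0763, -0.1436, 1.4543)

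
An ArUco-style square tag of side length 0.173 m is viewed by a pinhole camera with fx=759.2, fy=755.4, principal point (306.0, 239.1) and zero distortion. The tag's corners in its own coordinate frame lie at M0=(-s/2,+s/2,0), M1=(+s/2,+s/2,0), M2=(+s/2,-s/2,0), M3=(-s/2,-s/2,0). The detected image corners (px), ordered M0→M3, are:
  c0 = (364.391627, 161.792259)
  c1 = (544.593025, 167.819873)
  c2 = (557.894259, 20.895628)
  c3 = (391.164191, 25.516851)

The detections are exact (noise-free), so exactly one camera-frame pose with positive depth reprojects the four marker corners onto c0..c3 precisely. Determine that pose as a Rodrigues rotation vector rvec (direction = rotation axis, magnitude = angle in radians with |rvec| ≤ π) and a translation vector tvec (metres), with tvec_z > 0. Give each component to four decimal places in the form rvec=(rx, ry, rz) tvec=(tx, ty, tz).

Intrinsics K: fx=759.2, fy=755.4, cx=306.0, cy=239.1
Marker side s = 0.173 m; corners in marker frame (Z=0):
  M0 = (-0.0865, +0.0865, 0)
  M1 = (+0.0865, +0.0865, 0)
  M2 = (+0.0865, -0.0865, 0)
  M3 = (-0.0865, -0.0865, 0)
Detected image corners:
  c0 = (364.391627, 161.792259) px
  c1 = (544.593025, 167.819873) px
  c2 = (557.894259, 20.895628) px
  c3 = (391.164191, 25.516851) px
Planar DLT: solve 8×8 A·h = b for H (H[2,2]=1):
  H  [+800.23826 -348.98653 +461.70032]
  H  [-37.89522 +770.45260 +90.93809]
  H  [-0.43223 -0.49883 +1.00000]
B = K⁻¹H; ‖b₁‖=1.304977, ‖b₂‖=1.304977; λ = 2/(‖b₁‖+‖b₂‖) = 0.766297, sign → tz>0 ⇒ λ=+0.766297
r₁ = λ·B[:,0] = (+0.94122,+0.06639,-0.33121); r₂ = λ·B[:,1] = (-0.19818,+0.90256,-0.38225)
r₃ = r₁×r₂ = (+0.27356,+0.42542,+0.86266); SVD([r₁ r₂ r₃]) → R = UVᵀ:
  R  [+0.94122 -0.19818 +0.27356]
  R  [+0.06639 +0.90256 +0.42542]
  R  [-0.33121 -0.38225 +0.86266]
t = (+0.15716, -0.15030, +0.76630) m
tr R = 2.706434; θ = arccos((tr R − 1)/2) = 0.548674 rad = 31.437°
axis k = ((R−Rᵀ)₃₂, (R−Rᵀ)₁₃, (R−Rᵀ)₂₁) / (2 sinθ) = (-0.774289, +0.579779, +0.253640)
rvec = θ·k = (-0.424832, +0.318109, +0.139166)

rvec=(-0.4248, 0.3181, 0.1392) tvec=(0.1572, -0.1503, 0.7663)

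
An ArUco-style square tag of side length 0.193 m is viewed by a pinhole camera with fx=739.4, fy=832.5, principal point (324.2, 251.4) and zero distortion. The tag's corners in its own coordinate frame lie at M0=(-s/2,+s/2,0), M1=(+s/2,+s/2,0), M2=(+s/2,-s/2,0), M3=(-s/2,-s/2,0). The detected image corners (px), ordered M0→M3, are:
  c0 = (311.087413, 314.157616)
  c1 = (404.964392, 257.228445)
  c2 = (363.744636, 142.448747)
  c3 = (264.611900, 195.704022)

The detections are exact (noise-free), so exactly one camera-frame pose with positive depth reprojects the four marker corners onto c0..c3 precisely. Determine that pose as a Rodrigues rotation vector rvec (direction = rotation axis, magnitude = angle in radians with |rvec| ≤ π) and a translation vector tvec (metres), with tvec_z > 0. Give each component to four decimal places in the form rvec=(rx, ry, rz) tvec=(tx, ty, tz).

Intrinsics K: fx=739.4, fy=832.5, cx=324.2, cy=251.4
Marker side s = 0.193 m; corners in marker frame (Z=0):
  M0 = (-0.0965, +0.0965, 0)
  M1 = (+0.0965, +0.0965, 0)
  M2 = (+0.0965, -0.0965, 0)
  M3 = (-0.0965, -0.0965, 0)
Detected image corners:
  c0 = (311.087413, 314.157616) px
  c1 = (404.964392, 257.228445) px
  c2 = (363.744636, 142.448747) px
  c3 = (264.611900, 195.704022) px
Planar DLT: solve 8×8 A·h = b for H (H[2,2]=1):
  H  [+581.85555 +284.42846 +337.60120]
  H  [-230.09591 +642.94804 +227.69935]
  H  [+0.24414 +0.17126 +1.00000]
B = K⁻¹H; ‖b₁‖=0.802762, ‖b₂‖=0.802762; λ = 2/(‖b₁‖+‖b₂‖) = 1.245699, sign → tz>0 ⇒ λ=+1.245699
r₁ = λ·B[:,0] = (+0.84693,-0.43614,+0.30412); r₂ = λ·B[:,1] = (+0.38565,+0.89764,+0.21333)
r₃ = r₁×r₂ = (-0.36604,-0.06339,+0.92844); SVD([r₁ r₂ r₃]) → R = UVᵀ:
  R  [+0.84693 +0.38565 -0.36604]
  R  [-0.43614 +0.89764 -0.06339]
  R  [+0.30412 +0.21333 +0.92844]
t = (+0.02258, -0.03546, +1.24570) m
tr R = 2.673012; θ = arccos((tr R − 1)/2) = 0.579921 rad = 33.227°
axis k = ((R−Rᵀ)₃₂, (R−Rᵀ)₁₃, (R−Rᵀ)₂₁) / (2 sinθ) = (+0.252507, -0.611507, -0.749866)
rvec = θ·k = (+0.146434, -0.354626, -0.434863)

rvec=(0.1464, -0.3546, -0.4349) tvec=(0.0226, -0.0355, 1.2457)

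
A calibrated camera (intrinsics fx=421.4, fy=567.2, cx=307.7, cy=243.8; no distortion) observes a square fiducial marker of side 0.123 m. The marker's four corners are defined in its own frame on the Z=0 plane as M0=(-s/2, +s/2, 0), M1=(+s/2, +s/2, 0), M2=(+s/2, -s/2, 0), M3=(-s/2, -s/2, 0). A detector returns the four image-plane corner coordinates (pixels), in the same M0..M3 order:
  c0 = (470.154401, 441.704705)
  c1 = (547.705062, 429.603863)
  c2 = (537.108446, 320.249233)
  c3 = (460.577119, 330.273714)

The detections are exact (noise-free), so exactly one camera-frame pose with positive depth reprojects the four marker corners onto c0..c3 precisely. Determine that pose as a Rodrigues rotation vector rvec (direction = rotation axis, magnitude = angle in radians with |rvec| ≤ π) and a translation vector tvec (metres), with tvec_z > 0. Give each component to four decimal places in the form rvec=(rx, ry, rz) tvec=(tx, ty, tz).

rvec=(-0.0845, -0.0865, -0.0837) tvec=(0.2983, 0.1536, 0.6398)

Intrinsics K: fx=421.4, fy=567.2, cx=307.7, cy=243.8
Marker side s = 0.123 m; corners in marker frame (Z=0):
  M0 = (-0.0615, +0.0615, 0)
  M1 = (+0.0615, +0.0615, 0)
  M2 = (+0.0615, -0.0615, 0)
  M3 = (-0.0615, -0.0615, 0)
Detected image corners:
  c0 = (470.154401, 441.704705) px
  c1 = (547.705062, 429.603863) px
  c2 = (537.108446, 320.249233) px
  c3 = (460.577119, 330.273714) px
Planar DLT: solve 8×8 A·h = b for H (H[2,2]=1):
  H  [+697.01112 +18.58473 +504.17956]
  H  [-36.49791 +849.51536 +379.98264]
  H  [+0.14030 -0.12594 +1.00000]
B = K⁻¹H; ‖b₁‖=1.562903, ‖b₂‖=1.562903; λ = 2/(‖b₁‖+‖b₂‖) = 0.639835, sign → tz>0 ⇒ λ=+0.639835
r₁ = λ·B[:,0] = (+0.99276,-0.07976,+0.08977); r₂ = λ·B[:,1] = (+0.08706,+0.99294,-0.08058)
r₃ = r₁×r₂ = (-0.08271,+0.08781,+0.99270); SVD([r₁ r₂ r₃]) → R = UVᵀ:
  R  [+0.99276 +0.08706 -0.08271]
  R  [-0.07976 +0.99294 +0.08781]
  R  [+0.08977 -0.08058 +0.99270]
t = (+0.29833, +0.15362, +0.63984) m
tr R = 2.978401; θ = arccos((tr R − 1)/2) = 0.147098 rad = 8.428°
axis k = ((R−Rᵀ)₃₂, (R−Rᵀ)₁₃, (R−Rᵀ)₂₁) / (2 sinθ) = (-0.574447, -0.588371, -0.569061)
rvec = θ·k = (-0.084500, -0.086548, -0.083708)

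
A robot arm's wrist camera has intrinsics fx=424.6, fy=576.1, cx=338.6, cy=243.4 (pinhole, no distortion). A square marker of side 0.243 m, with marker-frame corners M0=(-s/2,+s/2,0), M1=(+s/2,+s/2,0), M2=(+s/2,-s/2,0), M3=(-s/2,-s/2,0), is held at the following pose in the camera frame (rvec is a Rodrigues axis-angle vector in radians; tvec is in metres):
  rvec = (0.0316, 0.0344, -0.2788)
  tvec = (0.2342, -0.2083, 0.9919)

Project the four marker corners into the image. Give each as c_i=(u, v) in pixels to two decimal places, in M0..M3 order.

c0=(402.71, 209.87) c1=(503.40, 170.75) c2=(475.58, 33.57) c3=(374.49, 74.23)

Intrinsics K: fx=424.6, fy=576.1, cx=338.6, cy=243.4
Marker side s = 0.243 m; corners in marker frame (Z=0):
  M0 = (-0.1215, +0.1215, 0)
  M1 = (+0.1215, +0.1215, 0)
  M2 = (+0.1215, -0.1215, 0)
  M3 = (-0.1215, -0.1215, 0)
rvec = (0.0316, 0.0344, -0.2788), |rvec| = θ = 0.28269 rad = 16.197°
Rodrigues: sinθ=0.27894, 1−cosθ=0.03969; R = I + sinθ·[k]× + (1−cosθ)·[k]×²:
    [+0.96081 +0.27564 +0.02957]
    [-0.27456 +0.96090 -0.03594]
    [-0.03832 +0.02642 +0.99892]
t = (0.2342, -0.2083, 0.9919) m
M0: Pc = R·M0+t = (+0.15095, -0.05819, +0.99977); u = 424.6·(+0.15095)/0.99977 + 338.6 = 402.7095, v = 576.1·(-0.05819)/0.99977 + 243.4 = 209.8679
M1: Pc = R·M1+t = (+0.38443, -0.12491, +0.99045); u = 424.6·(+0.38443)/0.99045 + 338.6 = 503.4015, v = 576.1·(-0.12491)/0.99045 + 243.4 = 170.7457
M2: Pc = R·M2+t = (+0.31745, -0.35841, +0.98403); u = 424.6·(+0.31745)/0.98403 + 338.6 = 475.5751, v = 576.1·(-0.35841)/0.98403 + 243.4 = 33.5710
M3: Pc = R·M3+t = (+0.08397, -0.29169, +0.99335); u = 424.6·(+0.08397)/0.99335 + 338.6 = 374.4932, v = 576.1·(-0.29169)/0.99335 + 243.4 = 74.2319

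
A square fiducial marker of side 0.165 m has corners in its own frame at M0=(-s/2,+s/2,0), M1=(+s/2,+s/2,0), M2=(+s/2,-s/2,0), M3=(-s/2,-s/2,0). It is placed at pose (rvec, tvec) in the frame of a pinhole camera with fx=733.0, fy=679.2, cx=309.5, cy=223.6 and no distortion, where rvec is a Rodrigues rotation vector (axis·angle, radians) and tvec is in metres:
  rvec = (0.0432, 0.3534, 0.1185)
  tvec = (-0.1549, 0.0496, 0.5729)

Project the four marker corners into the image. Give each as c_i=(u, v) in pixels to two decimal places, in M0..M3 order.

c0=(18.57, 359.45) c1=(193.53, 398.55) c2=(215.55, 195.80) c3=(35.46, 175.25)

Intrinsics K: fx=733.0, fy=679.2, cx=309.5, cy=223.6
Marker side s = 0.165 m; corners in marker frame (Z=0):
  M0 = (-0.0825, +0.0825, 0)
  M1 = (+0.0825, +0.0825, 0)
  M2 = (+0.0825, -0.0825, 0)
  M3 = (-0.0825, -0.0825, 0)
rvec = (0.0432, 0.3534, 0.1185), |rvec| = θ = 0.37523 rad = 21.499°
Rodrigues: sinθ=0.36649, 1−cosθ=0.06958; R = I + sinθ·[k]× + (1−cosθ)·[k]×²:
    [+0.93134 -0.10819 +0.34769]
    [+0.12328 +0.99214 -0.02150]
    [-0.34264 +0.06289 +0.93736]
t = (-0.1549, 0.0496, 0.5729) m
M0: Pc = R·M0+t = (-0.24066, +0.12128, +0.60636); u = 733.0·(-0.24066)/0.60636 + 309.5 = 18.5730, v = 679.2·(+0.12128)/0.60636 + 223.6 = 359.4506
M1: Pc = R·M1+t = (-0.08699, +0.14162, +0.54982); u = 733.0·(-0.08699)/0.54982 + 309.5 = 193.5281, v = 679.2·(+0.14162)/0.54982 + 223.6 = 398.5476
M2: Pc = R·M2+t = (-0.06914, -0.02208, +0.53944); u = 733.0·(-0.06914)/0.53944 + 309.5 = 215.5548, v = 679.2·(-0.02208)/0.53944 + 223.6 = 195.7989
M3: Pc = R·M3+t = (-0.22281, -0.04242, +0.59598); u = 733.0·(-0.22281)/0.59598 + 309.5 = 35.4642, v = 679.2·(-0.04242)/0.59598 + 223.6 = 175.2540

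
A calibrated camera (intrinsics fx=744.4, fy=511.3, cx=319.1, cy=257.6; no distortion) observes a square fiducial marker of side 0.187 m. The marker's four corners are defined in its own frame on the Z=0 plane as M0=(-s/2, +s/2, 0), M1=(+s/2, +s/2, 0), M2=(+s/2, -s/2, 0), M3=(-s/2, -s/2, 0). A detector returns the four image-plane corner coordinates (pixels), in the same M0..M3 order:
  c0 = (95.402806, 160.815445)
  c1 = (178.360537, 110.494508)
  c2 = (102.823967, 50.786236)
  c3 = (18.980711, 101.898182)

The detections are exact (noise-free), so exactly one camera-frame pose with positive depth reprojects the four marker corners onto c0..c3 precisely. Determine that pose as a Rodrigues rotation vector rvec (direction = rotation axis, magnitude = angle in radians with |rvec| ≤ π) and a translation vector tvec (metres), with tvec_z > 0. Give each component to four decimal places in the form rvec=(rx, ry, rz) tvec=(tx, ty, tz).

rvec=(0.0876, -0.0154, -0.7182) tvec=(-0.3692, -0.3698, 1.2491)

Intrinsics K: fx=744.4, fy=511.3, cx=319.1, cy=257.6
Marker side s = 0.187 m; corners in marker frame (Z=0):
  M0 = (-0.0935, +0.0935, 0)
  M1 = (+0.0935, +0.0935, 0)
  M2 = (+0.0935, -0.0935, 0)
  M3 = (-0.0935, -0.0935, 0)
Detected image corners:
  c0 = (95.402806, 160.815445) px
  c1 = (178.360537, 110.494508) px
  c2 = (102.823967, 50.786236) px
  c3 = (18.980711, 101.898182) px
Planar DLT: solve 8×8 A·h = b for H (H[2,2]=1):
  H  [+444.71122 +413.07741 +99.08520]
  H  [-272.55390 +324.43239 +106.21871]
  H  [-0.01280 +0.06844 +1.00000]
B = K⁻¹H; ‖b₁‖=0.800604, ‖b₂‖=0.800604; λ = 2/(‖b₁‖+‖b₂‖) = 1.249056, sign → tz>0 ⇒ λ=+1.249056
r₁ = λ·B[:,0] = (+0.75305,-0.65777,-0.01598); r₂ = λ·B[:,1] = (+0.65647,+0.74949,+0.08548)
r₃ = r₁×r₂ = (-0.04425,-0.07487,+0.99621); SVD([r₁ r₂ r₃]) → R = UVᵀ:
  R  [+0.75305 +0.65647 -0.04425]
  R  [-0.65777 +0.74949 -0.07487]
  R  [-0.01598 +0.08548 +0.99621]
t = (-0.36917, -0.36981, +1.24906) m
tr R = 2.498750; θ = arccos((tr R − 1)/2) = 0.723678 rad = 41.464°
axis k = ((R−Rᵀ)₃₂, (R−Rᵀ)₁₃, (R−Rᵀ)₂₁) / (2 sinθ) = (+0.121083, -0.021342, -0.992413)
rvec = θ·k = (+0.087625, -0.015445, -0.718188)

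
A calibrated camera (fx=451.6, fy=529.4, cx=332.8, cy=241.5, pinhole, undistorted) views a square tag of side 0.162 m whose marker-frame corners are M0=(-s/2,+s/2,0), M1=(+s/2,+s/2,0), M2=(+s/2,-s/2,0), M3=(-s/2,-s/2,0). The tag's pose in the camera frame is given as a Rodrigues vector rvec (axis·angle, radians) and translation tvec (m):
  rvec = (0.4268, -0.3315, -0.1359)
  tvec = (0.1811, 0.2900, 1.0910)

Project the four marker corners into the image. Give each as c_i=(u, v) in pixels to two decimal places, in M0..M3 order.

c0=(377.87, 423.56) c1=(435.76, 401.43) c2=(438.28, 340.01) c3=(376.64, 360.86)

Intrinsics K: fx=451.6, fy=529.4, cx=332.8, cy=241.5
Marker side s = 0.162 m; corners in marker frame (Z=0):
  M0 = (-0.0810, +0.0810, 0)
  M1 = (+0.0810, +0.0810, 0)
  M2 = (+0.0810, -0.0810, 0)
  M3 = (-0.0810, -0.0810, 0)
rvec = (0.4268, -0.3315, -0.1359), |rvec| = θ = 0.55724 rad = 31.928°
Rodrigues: sinθ=0.52885, 1−cosθ=0.15128; R = I + sinθ·[k]× + (1−cosθ)·[k]×²:
    [+0.93746 +0.06004 -0.34287]
    [-0.19791 +0.90226 -0.38310]
    [+0.28635 +0.42700 +0.85771]
t = (0.1811, 0.2900, 1.0910) m
M0: Pc = R·M0+t = (+0.11003, +0.37911, +1.10239); u = 451.6·(+0.11003)/1.10239 + 332.8 = 377.8739, v = 529.4·(+0.37911)/1.10239 + 241.5 = 423.5608
M1: Pc = R·M1+t = (+0.26190, +0.34705, +1.14878); u = 451.6·(+0.26190)/1.14878 + 332.8 = 435.7554, v = 529.4·(+0.34705)/1.14878 + 241.5 = 401.4343
M2: Pc = R·M2+t = (+0.25217, +0.20089, +1.07961); u = 451.6·(+0.25217)/1.07961 + 332.8 = 438.2831, v = 529.4·(+0.20089)/1.07961 + 241.5 = 340.0076
M3: Pc = R·M3+t = (+0.10030, +0.23295, +1.03322); u = 451.6·(+0.10030)/1.03322 + 332.8 = 376.6400, v = 529.4·(+0.23295)/1.03322 + 241.5 = 360.8576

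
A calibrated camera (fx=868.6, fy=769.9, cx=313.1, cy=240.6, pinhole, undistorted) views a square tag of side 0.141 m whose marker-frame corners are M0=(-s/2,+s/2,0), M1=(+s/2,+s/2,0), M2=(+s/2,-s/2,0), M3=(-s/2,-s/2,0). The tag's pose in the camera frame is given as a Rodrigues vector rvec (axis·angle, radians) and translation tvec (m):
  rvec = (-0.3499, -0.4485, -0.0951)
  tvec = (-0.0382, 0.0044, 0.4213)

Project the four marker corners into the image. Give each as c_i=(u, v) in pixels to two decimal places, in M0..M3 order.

Intrinsics K: fx=868.6, fy=769.9, cx=313.1, cy=240.6
Marker side s = 0.141 m; corners in marker frame (Z=0):
  M0 = (-0.0705, +0.0705, 0)
  M1 = (+0.0705, +0.0705, 0)
  M2 = (+0.0705, -0.0705, 0)
  M3 = (-0.0705, -0.0705, 0)
rvec = (-0.3499, -0.4485, -0.0951), |rvec| = θ = 0.57674 rad = 33.045°
Rodrigues: sinθ=0.54529, 1−cosθ=0.16175; R = I + sinθ·[k]× + (1−cosθ)·[k]×²:
    [+0.89778 +0.16623 -0.40786]
    [-0.01360 +0.93607 +0.35156]
    [+0.44023 -0.31008 +0.84264]
t = (-0.0382, 0.0044, 0.4213) m
M0: Pc = R·M0+t = (-0.08977, +0.07135, +0.36840); u = 868.6·(-0.08977)/0.36840 + 313.1 = 101.4347, v = 769.9·(+0.07135)/0.36840 + 240.6 = 389.7124
M1: Pc = R·M1+t = (+0.03681, +0.06943, +0.43048); u = 868.6·(+0.03681)/0.43048 + 313.1 = 387.3798, v = 769.9·(+0.06943)/0.43048 + 240.6 = 364.7814
M2: Pc = R·M2+t = (+0.01337, -0.06255, +0.47420); u = 868.6·(+0.01337)/0.47420 + 313.1 = 337.5986, v = 769.9·(-0.06255)/0.47420 + 240.6 = 139.0423
M3: Pc = R·M3+t = (-0.11321, -0.06063, +0.41212); u = 868.6·(-0.11321)/0.41212 + 313.1 = 74.4909, v = 769.9·(-0.06063)/0.41212 + 240.6 = 127.3287

c0=(101.43, 389.71) c1=(387.38, 364.78) c2=(337.60, 139.04) c3=(74.49, 127.33)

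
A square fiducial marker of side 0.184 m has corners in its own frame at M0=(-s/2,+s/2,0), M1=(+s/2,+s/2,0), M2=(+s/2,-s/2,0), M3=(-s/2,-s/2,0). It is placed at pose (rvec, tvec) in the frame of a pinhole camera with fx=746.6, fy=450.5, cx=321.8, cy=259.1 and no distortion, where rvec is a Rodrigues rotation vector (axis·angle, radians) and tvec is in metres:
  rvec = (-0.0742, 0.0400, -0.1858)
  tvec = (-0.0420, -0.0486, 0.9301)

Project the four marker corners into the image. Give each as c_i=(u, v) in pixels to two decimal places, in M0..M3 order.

c0=(228.67, 287.65) c1=(374.70, 271.07) c2=(346.98, 183.93) c3=(203.34, 200.81)

Intrinsics K: fx=746.6, fy=450.5, cx=321.8, cy=259.1
Marker side s = 0.184 m; corners in marker frame (Z=0):
  M0 = (-0.0920, +0.0920, 0)
  M1 = (+0.0920, +0.0920, 0)
  M2 = (+0.0920, -0.0920, 0)
  M3 = (-0.0920, -0.0920, 0)
rvec = (-0.0742, 0.0400, -0.1858), |rvec| = θ = 0.20403 rad = 11.690°
Rodrigues: sinθ=0.20262, 1−cosθ=0.02074; R = I + sinθ·[k]× + (1−cosθ)·[k]×²:
    [+0.98200 +0.18303 +0.04659]
    [-0.18599 +0.98006 +0.06998]
    [-0.03285 -0.07739 +0.99646]
t = (-0.0420, -0.0486, 0.9301) m
M0: Pc = R·M0+t = (-0.11550, +0.05868, +0.92600); u = 746.6·(-0.11550)/0.92600 + 321.8 = 228.6728, v = 450.5·(+0.05868)/0.92600 + 259.1 = 287.6461
M1: Pc = R·M1+t = (+0.06518, +0.02445, +0.91996); u = 746.6·(+0.06518)/0.91996 + 321.8 = 374.7001, v = 450.5·(+0.02445)/0.91996 + 259.1 = 271.0749
M2: Pc = R·M2+t = (+0.03150, -0.15588, +0.93420); u = 746.6·(+0.03150)/0.93420 + 321.8 = 346.9784, v = 450.5·(-0.15588)/0.93420 + 259.1 = 183.9314
M3: Pc = R·M3+t = (-0.14918, -0.12165, +0.94024); u = 746.6·(-0.14918)/0.94024 + 321.8 = 203.3409, v = 450.5·(-0.12165)/0.94024 + 259.1 = 200.8118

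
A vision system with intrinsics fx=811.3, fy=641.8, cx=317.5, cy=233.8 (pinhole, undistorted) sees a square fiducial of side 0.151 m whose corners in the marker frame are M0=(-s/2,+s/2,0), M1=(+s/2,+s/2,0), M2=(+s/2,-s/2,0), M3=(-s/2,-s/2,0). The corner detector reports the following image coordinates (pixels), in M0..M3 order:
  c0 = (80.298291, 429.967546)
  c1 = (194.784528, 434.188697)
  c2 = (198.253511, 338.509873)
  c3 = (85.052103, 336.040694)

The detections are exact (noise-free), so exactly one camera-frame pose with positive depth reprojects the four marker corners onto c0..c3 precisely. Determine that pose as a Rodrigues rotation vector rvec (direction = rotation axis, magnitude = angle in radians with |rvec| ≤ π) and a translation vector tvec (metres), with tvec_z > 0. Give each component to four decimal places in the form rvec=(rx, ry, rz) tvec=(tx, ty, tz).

rvec=(-0.0831, 0.1242, 0.0118) tvec=(-0.2284, 0.2436, 1.0385)

Intrinsics K: fx=811.3, fy=641.8, cx=317.5, cy=233.8
Marker side s = 0.151 m; corners in marker frame (Z=0):
  M0 = (-0.0755, +0.0755, 0)
  M1 = (+0.0755, +0.0755, 0)
  M2 = (+0.0755, -0.0755, 0)
  M3 = (-0.0755, -0.0755, 0)
Detected image corners:
  c0 = (80.298291, 429.967546) px
  c1 = (194.784528, 434.188697) px
  c2 = (198.253511, 338.509873) px
  c3 = (85.052103, 336.040694) px
Planar DLT: solve 8×8 A·h = b for H (H[2,2]=1):
  H  [+737.21202 -38.30278 +139.09540]
  H  [-23.88683 +597.36840 +384.37866]
  H  [-0.11960 -0.07906 +1.00000]
B = K⁻¹H; ‖b₁‖=0.962960, ‖b₂‖=0.962960; λ = 2/(‖b₁‖+‖b₂‖) = 1.038465, sign → tz>0 ⇒ λ=+1.038465
r₁ = λ·B[:,0] = (+0.99224,+0.00659,-0.12420); r₂ = λ·B[:,1] = (-0.01690,+0.99648,-0.08210)
r₃ = r₁×r₂ = (+0.12322,+0.08356,+0.98886); SVD([r₁ r₂ r₃]) → R = UVᵀ:
  R  [+0.99224 -0.01690 +0.12322]
  R  [+0.00659 +0.99648 +0.08356]
  R  [-0.12420 -0.08210 +0.98886]
t = (-0.22836, +0.24364, +1.03846) m
tr R = 2.977572; θ = arccos((tr R − 1)/2) = 0.149900 rad = 8.589°
axis k = ((R−Rᵀ)₃₂, (R−Rᵀ)₁₃, (R−Rᵀ)₂₁) / (2 sinθ) = (-0.554653, +0.828357, +0.078648)
rvec = θ·k = (-0.083143, +0.124171, +0.011789)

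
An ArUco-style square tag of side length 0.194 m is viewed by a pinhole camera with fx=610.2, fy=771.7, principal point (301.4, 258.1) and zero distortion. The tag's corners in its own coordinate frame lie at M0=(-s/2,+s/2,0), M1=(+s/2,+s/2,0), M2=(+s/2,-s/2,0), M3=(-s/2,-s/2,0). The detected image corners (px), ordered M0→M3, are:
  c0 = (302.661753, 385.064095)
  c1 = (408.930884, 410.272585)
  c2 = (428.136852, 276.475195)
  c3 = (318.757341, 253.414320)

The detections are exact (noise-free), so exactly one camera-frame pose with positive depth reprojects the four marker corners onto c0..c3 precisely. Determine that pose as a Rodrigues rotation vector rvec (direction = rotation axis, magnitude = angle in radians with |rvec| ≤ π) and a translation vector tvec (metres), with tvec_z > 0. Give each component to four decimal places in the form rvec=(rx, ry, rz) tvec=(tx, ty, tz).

rvec=(0.1340, 0.1285, 0.1575) tvec=(0.1116, 0.1043, 1.0888)

Intrinsics K: fx=610.2, fy=771.7, cx=301.4, cy=258.1
Marker side s = 0.194 m; corners in marker frame (Z=0):
  M0 = (-0.0970, +0.0970, 0)
  M1 = (+0.0970, +0.0970, 0)
  M2 = (+0.0970, -0.0970, 0)
  M3 = (-0.0970, -0.0970, 0)
Detected image corners:
  c0 = (302.661753, 385.064095) px
  c1 = (408.930884, 410.272585) px
  c2 = (428.136852, 276.475195) px
  c3 = (318.757341, 253.414320) px
Planar DLT: solve 8×8 A·h = b for H (H[2,2]=1):
  H  [+516.58637 -43.08455 +363.94856]
  H  [+88.94204 +727.53118 +332.02515]
  H  [-0.10725 +0.13114 +1.00000]
B = K⁻¹H; ‖b₁‖=0.918452, ‖b₂‖=0.918452; λ = 2/(‖b₁‖+‖b₂‖) = 1.088788, sign → tz>0 ⇒ λ=+1.088788
r₁ = λ·B[:,0] = (+0.97943,+0.16454,-0.11678); r₂ = λ·B[:,1] = (-0.14740,+0.97872,+0.14278)
r₃ = r₁×r₂ = (+0.13779,-0.12263,+0.98284); SVD([r₁ r₂ r₃]) → R = UVᵀ:
  R  [+0.97943 -0.14740 +0.13779]
  R  [+0.16454 +0.97872 -0.12263]
  R  [-0.11678 +0.14278 +0.98284]
t = (+0.11161, +0.10430, +1.08879) m
tr R = 2.940991; θ = arccos((tr R − 1)/2) = 0.243520 rad = 13.953°
axis k = ((R−Rᵀ)₃₂, (R−Rᵀ)₁₃, (R−Rᵀ)₂₁) / (2 sinθ) = (+0.550372, +0.527875, +0.646868)
rvec = θ·k = (+0.134026, +0.128548, +0.157525)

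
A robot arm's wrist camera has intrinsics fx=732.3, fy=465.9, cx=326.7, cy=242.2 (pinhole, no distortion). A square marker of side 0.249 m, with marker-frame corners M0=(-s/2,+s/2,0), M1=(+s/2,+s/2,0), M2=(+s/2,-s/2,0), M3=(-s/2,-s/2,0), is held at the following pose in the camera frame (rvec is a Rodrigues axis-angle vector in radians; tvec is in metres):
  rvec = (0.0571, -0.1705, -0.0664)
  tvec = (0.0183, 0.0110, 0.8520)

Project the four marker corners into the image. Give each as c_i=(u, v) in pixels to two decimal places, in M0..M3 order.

c0=(242.45, 322.09) c1=(450.05, 308.97) c2=(439.38, 176.58) c3=(227.32, 183.24)

Intrinsics K: fx=732.3, fy=465.9, cx=326.7, cy=242.2
Marker side s = 0.249 m; corners in marker frame (Z=0):
  M0 = (-0.1245, +0.1245, 0)
  M1 = (+0.1245, +0.1245, 0)
  M2 = (+0.1245, -0.1245, 0)
  M3 = (-0.1245, -0.1245, 0)
rvec = (0.0571, -0.1705, -0.0664), |rvec| = θ = 0.19168 rad = 10.982°
Rodrigues: sinθ=0.19050, 1−cosθ=0.01831; R = I + sinθ·[k]× + (1−cosθ)·[k]×²:
    [+0.98331 +0.06114 -0.17135]
    [-0.07085 +0.99618 -0.05111]
    [+0.16757 +0.06239 +0.98388]
t = (0.0183, 0.0110, 0.8520) m
M0: Pc = R·M0+t = (-0.09651, +0.14384, +0.83891); u = 732.3·(-0.09651)/0.83891 + 326.7 = 242.4541, v = 465.9·(+0.14384)/0.83891 + 242.2 = 322.0864
M1: Pc = R·M1+t = (+0.14833, +0.12620, +0.88063); u = 732.3·(+0.14833)/0.88063 + 326.7 = 450.0495, v = 465.9·(+0.12620)/0.88063 + 242.2 = 308.9684
M2: Pc = R·M2+t = (+0.13311, -0.12184, +0.86509); u = 732.3·(+0.13311)/0.86509 + 326.7 = 439.3775, v = 465.9·(-0.12184)/0.86509 + 242.2 = 176.5801
M3: Pc = R·M3+t = (-0.11173, -0.10420, +0.82337); u = 732.3·(-0.11173)/0.82337 + 326.7 = 227.3241, v = 465.9·(-0.10420)/0.82337 + 242.2 = 183.2369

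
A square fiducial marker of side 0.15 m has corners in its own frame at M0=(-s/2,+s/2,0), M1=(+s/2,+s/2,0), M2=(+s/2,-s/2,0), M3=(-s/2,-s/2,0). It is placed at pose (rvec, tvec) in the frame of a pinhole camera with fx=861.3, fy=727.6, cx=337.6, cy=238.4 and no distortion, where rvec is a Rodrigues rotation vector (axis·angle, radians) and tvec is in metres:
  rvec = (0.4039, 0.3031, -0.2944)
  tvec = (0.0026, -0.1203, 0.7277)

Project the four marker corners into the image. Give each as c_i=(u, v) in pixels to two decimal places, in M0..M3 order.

Intrinsics K: fx=861.3, fy=727.6, cx=337.6, cy=238.4
Marker side s = 0.15 m; corners in marker frame (Z=0):
  M0 = (-0.0750, +0.0750, 0)
  M1 = (+0.0750, +0.0750, 0)
  M2 = (+0.0750, -0.0750, 0)
  M3 = (-0.0750, -0.0750, 0)
rvec = (0.4039, 0.3031, -0.2944), |rvec| = θ = 0.58453 rad = 33.491°
Rodrigues: sinθ=0.55181, 1−cosθ=0.16603; R = I + sinθ·[k]× + (1−cosθ)·[k]×²:
    [+0.91324 +0.33741 +0.22835]
    [-0.21843 +0.87861 -0.42465]
    [-0.34391 +0.33793 +0.87609]
t = (0.0026, -0.1203, 0.7277) m
M0: Pc = R·M0+t = (-0.04059, -0.03802, +0.77884); u = 861.3·(-0.04059)/0.77884 + 337.6 = 292.7150, v = 727.6·(-0.03802)/0.77884 + 238.4 = 202.8797
M1: Pc = R·M1+t = (+0.09640, -0.07079, +0.72725); u = 861.3·(+0.09640)/0.72725 + 337.6 = 451.7672, v = 727.6·(-0.07079)/0.72725 + 238.4 = 167.5797
M2: Pc = R·M2+t = (+0.04579, -0.20258, +0.67656); u = 861.3·(+0.04579)/0.67656 + 337.6 = 395.8902, v = 727.6·(-0.20258)/0.67656 + 238.4 = 20.5397
M3: Pc = R·M3+t = (-0.09120, -0.16981, +0.72815); u = 861.3·(-0.09120)/0.72815 + 337.6 = 229.7244, v = 727.6·(-0.16981)/0.72815 + 238.4 = 68.7144

c0=(292.71, 202.88) c1=(451.77, 167.58) c2=(395.89, 20.54) c3=(229.72, 68.71)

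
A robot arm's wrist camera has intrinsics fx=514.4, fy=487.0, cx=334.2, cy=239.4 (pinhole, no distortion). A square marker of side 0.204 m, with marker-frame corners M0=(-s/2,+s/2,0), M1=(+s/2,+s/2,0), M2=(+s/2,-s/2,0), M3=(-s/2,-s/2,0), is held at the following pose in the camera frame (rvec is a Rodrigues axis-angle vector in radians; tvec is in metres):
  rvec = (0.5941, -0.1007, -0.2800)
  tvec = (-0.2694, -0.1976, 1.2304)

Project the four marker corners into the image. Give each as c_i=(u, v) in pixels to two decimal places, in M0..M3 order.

c0=(196.88, 206.34) c1=(275.08, 184.16) c2=(248.63, 111.71) c3=(162.67, 135.90)

Intrinsics K: fx=514.4, fy=487.0, cx=334.2, cy=239.4
Marker side s = 0.204 m; corners in marker frame (Z=0):
  M0 = (-0.1020, +0.1020, 0)
  M1 = (+0.1020, +0.1020, 0)
  M2 = (+0.1020, -0.1020, 0)
  M3 = (-0.1020, -0.1020, 0)
rvec = (0.5941, -0.1007, -0.2800), |rvec| = θ = 0.66445 rad = 38.070°
Rodrigues: sinθ=0.61663, 1−cosθ=0.21274; R = I + sinθ·[k]× + (1−cosθ)·[k]×²:
    [+0.95733 +0.23102 -0.17361]
    [-0.28868 +0.79214 -0.53775]
    [+0.01329 +0.56493 +0.82503]
t = (-0.2694, -0.1976, 1.2304) m
M0: Pc = R·M0+t = (-0.34348, -0.08736, +1.28667); u = 514.4·(-0.34348)/1.28667 + 334.2 = 196.8775, v = 487.0·(-0.08736)/1.28667 + 239.4 = 206.3357
M1: Pc = R·M1+t = (-0.14819, -0.14625, +1.28938); u = 514.4·(-0.14819)/1.28938 + 334.2 = 275.0801, v = 487.0·(-0.14625)/1.28938 + 239.4 = 184.1625
M2: Pc = R·M2+t = (-0.19532, -0.30784, +1.17413); u = 514.4·(-0.19532)/1.17413 + 334.2 = 248.6302, v = 487.0·(-0.30784)/1.17413 + 239.4 = 111.7146
M3: Pc = R·M3+t = (-0.39061, -0.24895, +1.17142); u = 514.4·(-0.39061)/1.17142 + 334.2 = 162.6727, v = 487.0·(-0.24895)/1.17142 + 239.4 = 135.9015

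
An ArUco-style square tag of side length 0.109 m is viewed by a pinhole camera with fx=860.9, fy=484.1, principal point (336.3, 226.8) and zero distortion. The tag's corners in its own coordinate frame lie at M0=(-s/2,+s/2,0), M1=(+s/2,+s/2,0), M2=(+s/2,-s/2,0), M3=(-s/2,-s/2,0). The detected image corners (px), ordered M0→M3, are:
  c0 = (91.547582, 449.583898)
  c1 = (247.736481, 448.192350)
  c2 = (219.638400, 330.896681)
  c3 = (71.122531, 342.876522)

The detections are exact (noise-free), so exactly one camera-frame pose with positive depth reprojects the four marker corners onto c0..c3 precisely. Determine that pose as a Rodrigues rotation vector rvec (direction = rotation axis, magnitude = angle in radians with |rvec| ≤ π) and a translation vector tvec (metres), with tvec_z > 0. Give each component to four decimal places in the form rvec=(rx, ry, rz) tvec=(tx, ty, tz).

Intrinsics K: fx=860.9, fy=484.1, cx=336.3, cy=226.8
Marker side s = 0.109 m; corners in marker frame (Z=0):
  M0 = (-0.0545, +0.0545, 0)
  M1 = (+0.0545, +0.0545, 0)
  M2 = (+0.0545, -0.0545, 0)
  M3 = (-0.0545, -0.0545, 0)
Detected image corners:
  c0 = (91.547582, 449.583898) px
  c1 = (247.736481, 448.192350) px
  c2 = (219.638400, 330.896681) px
  c3 = (71.122531, 342.876522) px
Planar DLT: solve 8×8 A·h = b for H (H[2,2]=1):
  H  [+1257.48424 +170.33960 +153.61884]
  H  [-410.46771 +899.11844 +392.06951]
  H  [-0.88647 -0.32089 +1.00000]
B = K⁻¹H; ‖b₁‖=2.058647, ‖b₂‖=2.058647; λ = 2/(‖b₁‖+‖b₂‖) = 0.485756, sign → tz>0 ⇒ λ=+0.485756
r₁ = λ·B[:,0] = (+0.87774,-0.21013,-0.43061); r₂ = λ·B[:,1] = (+0.15700,+0.97522,-0.15587)
r₃ = r₁×r₂ = (+0.45269,+0.06921,+0.88898); SVD([r₁ r₂ r₃]) → R = UVᵀ:
  R  [+0.87774 +0.15700 +0.45269]
  R  [-0.21013 +0.97522 +0.06921]
  R  [-0.43061 -0.15587 +0.88898]
t = (-0.10308, +0.16583, +0.48576) m
tr R = 2.741935; θ = arccos((tr R − 1)/2) = 0.513629 rad = 29.429°
axis k = ((R−Rᵀ)₃₂, (R−Rᵀ)₁₃, (R−Rᵀ)₂₁) / (2 sinθ) = (-0.229047, +0.898864, -0.373606)
rvec = θ·k = (-0.117645, +0.461682, -0.191895)

rvec=(-0.1176, 0.4617, -0.1919) tvec=(-0.1031, 0.1658, 0.4858)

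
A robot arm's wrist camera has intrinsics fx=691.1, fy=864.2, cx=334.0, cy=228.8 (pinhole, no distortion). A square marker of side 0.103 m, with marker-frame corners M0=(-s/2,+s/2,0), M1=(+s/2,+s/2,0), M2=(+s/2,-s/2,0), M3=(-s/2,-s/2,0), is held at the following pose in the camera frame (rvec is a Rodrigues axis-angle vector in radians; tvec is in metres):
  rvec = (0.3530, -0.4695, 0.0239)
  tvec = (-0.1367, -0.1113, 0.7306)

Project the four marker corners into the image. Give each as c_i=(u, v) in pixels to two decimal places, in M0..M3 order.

Intrinsics K: fx=691.1, fy=864.2, cx=334.0, cy=228.8
Marker side s = 0.103 m; corners in marker frame (Z=0):
  M0 = (-0.0515, +0.0515, 0)
  M1 = (+0.0515, +0.0515, 0)
  M2 = (+0.0515, -0.0515, 0)
  M3 = (-0.0515, -0.0515, 0)
rvec = (0.3530, -0.4695, 0.0239), |rvec| = θ = 0.58789 rad = 33.683°
Rodrigues: sinθ=0.55460, 1−cosθ=0.16789; R = I + sinθ·[k]× + (1−cosθ)·[k]×²:
    [+0.89265 -0.10305 -0.43882]
    [-0.05796 +0.93919 -0.33847]
    [+0.44702 +0.32756 +0.83239]
t = (-0.1367, -0.1113, 0.7306) m
M0: Pc = R·M0+t = (-0.18798, -0.05995, +0.72445); u = 691.1·(-0.18798)/0.72445 + 334.0 = 154.6746, v = 864.2·(-0.05995)/0.72445 + 228.8 = 157.2892
M1: Pc = R·M1+t = (-0.09604, -0.06592, +0.77049); u = 691.1·(-0.09604)/0.77049 + 334.0 = 247.8594, v = 864.2·(-0.06592)/0.77049 + 228.8 = 154.8665
M2: Pc = R·M2+t = (-0.08542, -0.16265, +0.73675); u = 691.1·(-0.08542)/0.73675 + 334.0 = 253.8716, v = 864.2·(-0.16265)/0.73675 + 228.8 = 38.0098
M3: Pc = R·M3+t = (-0.17736, -0.15668, +0.69071); u = 691.1·(-0.17736)/0.69071 + 334.0 = 156.5357, v = 864.2·(-0.15668)/0.69071 + 228.8 = 32.7611

c0=(154.67, 157.29) c1=(247.86, 154.87) c2=(253.87, 38.01) c3=(156.54, 32.76)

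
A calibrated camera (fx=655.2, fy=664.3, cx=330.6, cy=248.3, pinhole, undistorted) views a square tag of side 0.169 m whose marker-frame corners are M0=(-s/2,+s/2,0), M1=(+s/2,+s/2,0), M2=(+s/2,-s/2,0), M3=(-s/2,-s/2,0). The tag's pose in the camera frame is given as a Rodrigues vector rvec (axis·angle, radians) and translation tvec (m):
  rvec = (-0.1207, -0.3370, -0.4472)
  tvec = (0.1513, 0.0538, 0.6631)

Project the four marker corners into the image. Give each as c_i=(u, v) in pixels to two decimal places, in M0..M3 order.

c0=(452.31, 420.64) c1=(578.24, 340.30) c2=(505.28, 194.86) c3=(374.04, 261.02)

Intrinsics K: fx=655.2, fy=664.3, cx=330.6, cy=248.3
Marker side s = 0.169 m; corners in marker frame (Z=0):
  M0 = (-0.0845, +0.0845, 0)
  M1 = (+0.0845, +0.0845, 0)
  M2 = (+0.0845, -0.0845, 0)
  M3 = (-0.0845, -0.0845, 0)
rvec = (-0.1207, -0.3370, -0.4472), |rvec| = θ = 0.57282 rad = 32.820°
Rodrigues: sinθ=0.54201, 1−cosθ=0.15963; R = I + sinθ·[k]× + (1−cosθ)·[k]×²:
    [+0.84746 +0.44293 -0.29261]
    [-0.40335 +0.89562 +0.18752]
    [+0.34513 -0.04089 +0.93766]
t = (0.1513, 0.0538, 0.6631) m
M0: Pc = R·M0+t = (+0.11712, +0.16356, +0.63048); u = 655.2·(+0.11712)/0.63048 + 330.6 = 452.3087, v = 664.3·(+0.16356)/0.63048 + 248.3 = 420.6371
M1: Pc = R·M1+t = (+0.26034, +0.09540, +0.68881); u = 655.2·(+0.26034)/0.68881 + 330.6 = 578.2358, v = 664.3·(+0.09540)/0.68881 + 248.3 = 340.3025
M2: Pc = R·M2+t = (+0.18548, -0.05596, +0.69572); u = 655.2·(+0.18548)/0.69572 + 330.6 = 505.2804, v = 664.3·(-0.05596)/0.69572 + 248.3 = 194.8637
M3: Pc = R·M3+t = (+0.04226, +0.01220, +0.63739); u = 655.2·(+0.04226)/0.63739 + 330.6 = 374.0427, v = 664.3·(+0.01220)/0.63739 + 248.3 = 261.0184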